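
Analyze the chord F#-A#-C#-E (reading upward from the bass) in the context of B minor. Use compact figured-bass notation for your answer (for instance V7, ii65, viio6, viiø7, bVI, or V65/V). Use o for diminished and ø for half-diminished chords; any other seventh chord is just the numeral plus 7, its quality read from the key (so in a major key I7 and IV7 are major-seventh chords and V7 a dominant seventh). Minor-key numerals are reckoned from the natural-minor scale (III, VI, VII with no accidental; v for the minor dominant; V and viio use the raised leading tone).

V7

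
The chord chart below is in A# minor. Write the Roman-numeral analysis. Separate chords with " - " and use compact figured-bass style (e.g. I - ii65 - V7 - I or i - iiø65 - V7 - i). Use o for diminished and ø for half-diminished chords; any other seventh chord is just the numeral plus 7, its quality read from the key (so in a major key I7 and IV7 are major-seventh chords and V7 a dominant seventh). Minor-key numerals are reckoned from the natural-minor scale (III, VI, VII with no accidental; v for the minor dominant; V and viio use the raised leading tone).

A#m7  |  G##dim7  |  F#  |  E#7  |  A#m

A#m7 has root A#, degree 1 in A# minor, so i7.
G##dim7: fully diminished seventh chord on G## = scale degree 7 → viio7.
F#: major triad on F# = scale degree 6 → VI.
E#7: root E# is the dominant; dominant seventh chord there is V7.
A#m: root A# is the tonic; minor triad there is i.

i7 - viio7 - VI - V7 - i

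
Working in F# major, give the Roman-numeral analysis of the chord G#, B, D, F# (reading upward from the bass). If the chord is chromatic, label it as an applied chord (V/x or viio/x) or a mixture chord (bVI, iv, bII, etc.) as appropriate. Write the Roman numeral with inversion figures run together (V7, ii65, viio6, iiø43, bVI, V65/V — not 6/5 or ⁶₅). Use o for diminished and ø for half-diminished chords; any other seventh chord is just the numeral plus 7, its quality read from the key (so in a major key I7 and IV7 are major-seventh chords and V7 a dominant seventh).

iiø7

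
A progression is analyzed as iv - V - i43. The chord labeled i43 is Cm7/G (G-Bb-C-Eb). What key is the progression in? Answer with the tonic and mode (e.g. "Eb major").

C minor

i43 is given as G-Bb-C-Eb — a minor seventh chord with root C.
If C is scale degree 1 and the mode makes that degree carry a minor seventh chord, the tonic is C and the mode is minor.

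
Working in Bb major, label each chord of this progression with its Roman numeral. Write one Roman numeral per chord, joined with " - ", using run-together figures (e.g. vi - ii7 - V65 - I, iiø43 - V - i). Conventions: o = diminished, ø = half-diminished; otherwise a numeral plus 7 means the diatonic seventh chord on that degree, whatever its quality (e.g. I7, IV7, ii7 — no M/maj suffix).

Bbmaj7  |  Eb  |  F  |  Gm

I7 - IV - V - vi

Bbmaj7: major seventh chord on Bb = scale degree 1 → I7.
Eb: root Eb is the subdominant; major triad there is IV.
F has root F, degree 5 in Bb major, so V.
Gm: root G is the submediant; minor triad there is vi.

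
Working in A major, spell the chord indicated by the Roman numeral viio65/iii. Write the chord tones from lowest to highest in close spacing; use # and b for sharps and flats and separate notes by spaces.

D# F# A B#

viio65/iii is a secondary leading-tone chord. The target iii is C# in A major; the applied chord is rooted a semitone below, on B#.
Building a fully diminished seventh chord on B# gives B#-D#-F#-A.
The figured bass 65 indicates first inversion, placing the third (D#) in the bass: D#-F#-A-B#.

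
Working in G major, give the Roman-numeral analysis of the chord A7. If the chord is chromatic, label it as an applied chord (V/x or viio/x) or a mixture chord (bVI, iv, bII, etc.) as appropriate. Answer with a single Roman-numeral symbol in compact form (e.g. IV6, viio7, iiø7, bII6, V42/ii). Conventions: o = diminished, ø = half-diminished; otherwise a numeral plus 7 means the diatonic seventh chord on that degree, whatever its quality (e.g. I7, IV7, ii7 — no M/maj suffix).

The pitches A-C#-E-G form a dominant seventh chord rooted on A.
A is not a diatonic chord root with this quality in G major, but it lies a perfect fifth above D (V), so the chord functions as an applied dominant of V.

V7/V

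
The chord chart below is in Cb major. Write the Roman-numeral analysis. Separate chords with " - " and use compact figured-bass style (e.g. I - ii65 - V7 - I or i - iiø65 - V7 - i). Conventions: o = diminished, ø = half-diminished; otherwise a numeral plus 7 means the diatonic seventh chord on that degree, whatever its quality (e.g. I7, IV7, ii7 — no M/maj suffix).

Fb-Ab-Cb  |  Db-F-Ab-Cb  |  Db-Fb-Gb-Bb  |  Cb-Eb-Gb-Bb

IV - V7/V - V43 - I7

Fb-Ab-Cb: major triad on Fb = scale degree 4 → IV.
Db-F-Ab-Cb: a dominant seventh chord on Db, the applied dominant of V → V7/V.
Db-Fb-Gb-Bb: dominant seventh chord on Gb = scale degree 5 → V43.
Cb-Eb-Gb-Bb: major seventh chord on Cb = scale degree 1 → I7.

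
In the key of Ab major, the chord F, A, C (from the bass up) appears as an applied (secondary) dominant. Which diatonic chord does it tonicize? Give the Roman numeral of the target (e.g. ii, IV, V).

ii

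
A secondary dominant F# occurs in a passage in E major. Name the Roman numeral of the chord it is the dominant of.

V

The chord is a major triad on F#.
A dominant resolves down a perfect fifth: F# → B. In E major, B is scale degree 5, i.e. V.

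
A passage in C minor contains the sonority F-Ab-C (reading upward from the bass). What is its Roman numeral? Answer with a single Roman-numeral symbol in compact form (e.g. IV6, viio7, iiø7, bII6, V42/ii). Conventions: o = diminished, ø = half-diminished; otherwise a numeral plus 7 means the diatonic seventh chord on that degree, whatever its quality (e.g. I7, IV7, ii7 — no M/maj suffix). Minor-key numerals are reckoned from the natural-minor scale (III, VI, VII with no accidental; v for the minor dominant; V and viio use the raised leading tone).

iv

The pitches F-Ab-C form a minor triad rooted on F.
In C minor, F is the subdominant; the diatonic minor triad there is iv.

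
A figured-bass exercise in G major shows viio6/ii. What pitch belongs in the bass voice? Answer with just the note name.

The applied chord viio6/ii is rooted on G#: G#-B-D.
The figure 6 means first inversion — the third is in the bass.

B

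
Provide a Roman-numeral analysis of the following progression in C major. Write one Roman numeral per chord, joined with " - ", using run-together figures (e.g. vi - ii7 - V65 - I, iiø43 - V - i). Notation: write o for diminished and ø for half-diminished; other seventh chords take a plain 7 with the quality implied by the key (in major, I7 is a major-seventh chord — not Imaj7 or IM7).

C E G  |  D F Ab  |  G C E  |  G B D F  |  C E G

C-E-G has root C, degree 1 in C major, so I.
D-F-Ab: diminished triad on D — chromatic; iio (borrowed from the parallel minor).
G-C-E has root C, degree 1 in C major, so I64.
G-B-D-F has root G, degree 5 in C major, so V7.
C-E-G: major triad on C = scale degree 1 → I.

I - iio - I64 - V7 - I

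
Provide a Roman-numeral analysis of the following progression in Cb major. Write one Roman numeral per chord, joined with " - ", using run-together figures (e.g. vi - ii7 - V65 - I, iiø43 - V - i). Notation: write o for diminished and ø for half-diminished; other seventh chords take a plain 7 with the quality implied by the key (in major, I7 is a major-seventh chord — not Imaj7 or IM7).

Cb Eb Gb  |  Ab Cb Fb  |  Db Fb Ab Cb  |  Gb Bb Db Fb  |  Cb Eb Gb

I - IV6 - ii7 - V7 - I

Cb-Eb-Gb: major triad on Cb = scale degree 1 → I.
Ab-Cb-Fb has root Fb, degree 4 in Cb major, so IV6.
Db-Fb-Ab-Cb: minor seventh chord on Db = scale degree 2 → ii7.
Gb-Bb-Db-Fb: dominant seventh chord on Gb = scale degree 5 → V7.
Cb-Eb-Gb: major triad on Cb = scale degree 1 → I.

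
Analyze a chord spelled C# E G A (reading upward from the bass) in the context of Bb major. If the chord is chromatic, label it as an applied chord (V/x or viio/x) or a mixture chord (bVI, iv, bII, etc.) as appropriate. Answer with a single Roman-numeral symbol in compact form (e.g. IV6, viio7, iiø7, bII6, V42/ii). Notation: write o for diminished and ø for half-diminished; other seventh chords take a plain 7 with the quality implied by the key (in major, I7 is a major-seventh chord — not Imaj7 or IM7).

V65/iii

Stacked in thirds the chord is A-C#-E-G: a dominant seventh chord on A.
A is not a diatonic chord root with this quality in Bb major, but it lies a perfect fifth above D (iii), so the chord functions as an applied dominant of iii.
With C# in the bass the chord is in first inversion, so the figured bass is 65.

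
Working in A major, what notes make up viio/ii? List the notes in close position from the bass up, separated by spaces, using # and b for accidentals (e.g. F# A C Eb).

The slash marks an applied leading-tone chord: viio of ii. In A major, ii is B, so the leading tone to it is A#, a half step below.
Building a diminished triad on A# gives A#-C#-E.

A# C# E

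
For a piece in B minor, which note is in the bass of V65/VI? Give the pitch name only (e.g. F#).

F#

The applied chord V65/VI is rooted on D: D-F#-A-C.
The figure 65 means first inversion — the third is in the bass.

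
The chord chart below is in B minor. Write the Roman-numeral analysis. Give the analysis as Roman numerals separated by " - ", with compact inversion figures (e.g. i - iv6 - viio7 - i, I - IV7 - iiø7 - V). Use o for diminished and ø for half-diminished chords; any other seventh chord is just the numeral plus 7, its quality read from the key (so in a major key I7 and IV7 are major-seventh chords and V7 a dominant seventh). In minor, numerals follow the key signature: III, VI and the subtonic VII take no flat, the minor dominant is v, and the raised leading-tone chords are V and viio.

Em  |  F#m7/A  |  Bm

Em: root E is the subdominant; minor triad there is iv.
F#m7/A has root F#, degree 5 in B minor, so v65.
Bm: root B is the tonic; minor triad there is i.

iv - v65 - i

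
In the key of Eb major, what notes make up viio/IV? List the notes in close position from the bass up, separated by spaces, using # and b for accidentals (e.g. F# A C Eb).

The slash marks an applied leading-tone chord: viio of IV. In Eb major, IV is Ab, so the leading tone to it is G, a half step below.
Building a diminished triad on G gives G-Bb-Db.

G Bb Db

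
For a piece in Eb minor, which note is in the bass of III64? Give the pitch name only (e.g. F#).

Db

III in Eb minor has root Gb; the chord is Gb-Bb-Db.
The figure 64 means second inversion — the fifth is in the bass.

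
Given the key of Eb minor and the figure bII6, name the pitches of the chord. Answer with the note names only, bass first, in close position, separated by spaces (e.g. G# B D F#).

bII6 is the Neapolitan sixth — a major triad on the lowered second degree, here in its customary first inversion. In Eb minor that root is Fb.
So the chord is Fb-Ab-Cb, a major triad.
With the 6 figure the chord is in first inversion; from the bass Ab upward in close position it reads Ab-Cb-Fb.

Ab Cb Fb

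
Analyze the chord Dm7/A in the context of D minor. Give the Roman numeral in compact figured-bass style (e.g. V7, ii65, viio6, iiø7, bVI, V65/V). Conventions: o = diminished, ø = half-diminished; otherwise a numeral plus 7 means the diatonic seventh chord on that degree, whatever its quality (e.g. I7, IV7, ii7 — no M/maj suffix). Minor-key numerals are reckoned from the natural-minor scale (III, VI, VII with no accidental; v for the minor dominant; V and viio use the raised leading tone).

The pitches D-F-A-C form a minor seventh chord rooted on D.
In D minor, D is the tonic; the diatonic minor seventh chord there is i7.
With A in the bass the chord is in second inversion, so the figured bass is 43.

i43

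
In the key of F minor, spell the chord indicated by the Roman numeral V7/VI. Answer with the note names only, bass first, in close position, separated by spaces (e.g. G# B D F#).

Ab C Eb Gb

V7/VI is a secondary dominant — the dominant seventh of VI. VI in F minor is Db, so the applied chord's root is Ab, a perfect fifth above.
Building a dominant seventh chord on Ab gives Ab-C-Eb-Gb.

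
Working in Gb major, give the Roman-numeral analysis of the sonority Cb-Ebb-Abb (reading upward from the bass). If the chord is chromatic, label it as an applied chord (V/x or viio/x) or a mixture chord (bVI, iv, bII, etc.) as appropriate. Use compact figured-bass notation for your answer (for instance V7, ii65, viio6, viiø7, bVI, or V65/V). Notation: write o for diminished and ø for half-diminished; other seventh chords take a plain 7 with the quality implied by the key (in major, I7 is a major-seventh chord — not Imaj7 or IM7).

The pitches Abb-Cb-Ebb form a major triad rooted on Abb.
Abb is the lowered second degree of Gb major (diatonic 2 would be Ab). This is the Neapolitan sixth — a major triad on the lowered second degree, here in its customary first inversion.
With Cb in the bass the chord is in first inversion, so the figured bass is 6.

bII6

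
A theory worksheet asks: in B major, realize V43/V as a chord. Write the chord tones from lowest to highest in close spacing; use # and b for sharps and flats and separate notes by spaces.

The slash means an applied dominant: we want the dominant of V. In B major, V is F# major, and its dominant is built on C#.
Building a dominant seventh chord on C# gives C#-E#-G#-B.
The figured bass 43 indicates second inversion, placing the fifth (G#) in the bass: G#-B-C#-E#.

G# B C# E#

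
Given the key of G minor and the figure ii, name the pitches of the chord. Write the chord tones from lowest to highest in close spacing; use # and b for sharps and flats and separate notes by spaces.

Scale degree 2 in G minor is A; here the chord built on it is altered to a minor triad. ii is the minor supertonic, borrowed from the parallel major (the Dorian ii).
So the chord is A-C-E.

A C E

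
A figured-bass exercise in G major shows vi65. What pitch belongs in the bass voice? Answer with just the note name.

G

vi in G major has root E; the chord is E-G-B-D.
The figure 65 means first inversion — the third is in the bass.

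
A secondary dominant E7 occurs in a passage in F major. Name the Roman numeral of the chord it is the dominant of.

The chord is a dominant seventh chord on E.
A dominant resolves down a perfect fifth: E → A. In F major, A is scale degree 3, i.e. iii.

iii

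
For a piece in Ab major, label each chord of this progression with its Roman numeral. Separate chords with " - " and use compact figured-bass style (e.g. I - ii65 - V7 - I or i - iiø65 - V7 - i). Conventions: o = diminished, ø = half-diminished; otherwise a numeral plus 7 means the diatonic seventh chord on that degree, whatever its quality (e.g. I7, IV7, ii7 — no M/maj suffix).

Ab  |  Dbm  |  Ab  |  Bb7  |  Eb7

I - iv - I - V7/V - V7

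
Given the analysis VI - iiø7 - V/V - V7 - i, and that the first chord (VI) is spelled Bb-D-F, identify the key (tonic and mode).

D minor

The chord Bb is a major triad rooted on Bb; its label is VI.
If Bb is scale degree 6 and the mode makes that degree carry a major triad, the tonic is D and the mode is minor.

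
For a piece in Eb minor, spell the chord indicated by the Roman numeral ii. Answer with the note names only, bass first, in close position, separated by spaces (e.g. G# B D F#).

ii is the minor supertonic, borrowed from the parallel major (the Dorian ii). In Eb minor that root is F.
So the chord is F-Ab-C.

F Ab C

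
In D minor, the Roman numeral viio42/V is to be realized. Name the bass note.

The applied chord viio42/V is rooted on G#: G#-B-D-F.
The figure 42 means third inversion — the seventh is in the bass.

F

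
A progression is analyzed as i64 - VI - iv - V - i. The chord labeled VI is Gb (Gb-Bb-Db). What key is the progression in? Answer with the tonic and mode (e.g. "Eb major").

Bb minor

The anchor chord is a major triad on Gb, labeled VI.
VI on Gb implies Gb is the submediant; that puts the tonic at Bb, and the uppercase numeral fits minor mode.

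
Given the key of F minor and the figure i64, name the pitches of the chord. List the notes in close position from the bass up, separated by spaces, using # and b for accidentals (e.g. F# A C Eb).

C F Ab

The numeral's case and figure indicate a minor triad. In F minor its root, the first degree, is F.
Stacking thirds from F gives F-Ab-C.
The figured bass 64 indicates second inversion, placing the fifth (C) in the bass: C-F-Ab.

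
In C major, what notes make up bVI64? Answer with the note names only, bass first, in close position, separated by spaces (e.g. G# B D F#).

bVI64 is a major triad on the lowered sixth degree, borrowed from the parallel minor. In C major that root is Ab.
So the chord is Ab-C-Eb.
The figured bass 64 indicates second inversion, placing the fifth (Eb) in the bass: Eb-Ab-C.

Eb Ab C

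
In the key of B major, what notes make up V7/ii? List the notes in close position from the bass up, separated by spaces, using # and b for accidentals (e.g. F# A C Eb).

G# B# D# F#

V7/ii is a secondary dominant — the dominant seventh of ii. ii in B major is C#, so the applied chord's root is G#, a perfect fifth above.
Building a dominant seventh chord on G# gives G#-B#-D#-F#.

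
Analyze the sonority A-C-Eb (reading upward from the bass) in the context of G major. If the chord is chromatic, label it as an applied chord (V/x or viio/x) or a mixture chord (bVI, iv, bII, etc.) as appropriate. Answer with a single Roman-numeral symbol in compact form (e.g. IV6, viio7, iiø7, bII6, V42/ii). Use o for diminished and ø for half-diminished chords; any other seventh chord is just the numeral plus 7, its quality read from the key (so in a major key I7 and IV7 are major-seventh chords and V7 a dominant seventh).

iio

Stacked in thirds the chord is A-C-Eb: a diminished triad on A.
A is the second degree of G major. This is the diminished supertonic triad, borrowed from the parallel minor.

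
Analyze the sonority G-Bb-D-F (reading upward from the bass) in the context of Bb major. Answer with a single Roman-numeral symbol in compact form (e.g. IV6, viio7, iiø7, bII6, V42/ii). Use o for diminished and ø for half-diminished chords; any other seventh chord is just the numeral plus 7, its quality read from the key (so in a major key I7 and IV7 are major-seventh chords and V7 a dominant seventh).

vi7

Stacked in thirds the chord is G-Bb-D-F: a minor seventh chord on G.
In Bb major, G is the submediant; the diatonic minor seventh chord there is vi7.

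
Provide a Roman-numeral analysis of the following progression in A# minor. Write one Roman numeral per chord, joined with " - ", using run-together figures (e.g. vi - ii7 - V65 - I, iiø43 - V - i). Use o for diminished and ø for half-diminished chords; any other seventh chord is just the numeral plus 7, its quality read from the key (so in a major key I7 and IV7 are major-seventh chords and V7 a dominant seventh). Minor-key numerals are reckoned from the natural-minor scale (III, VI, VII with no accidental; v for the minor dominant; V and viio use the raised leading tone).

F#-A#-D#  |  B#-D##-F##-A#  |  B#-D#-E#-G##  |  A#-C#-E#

iv6 - V7/V - V43 - i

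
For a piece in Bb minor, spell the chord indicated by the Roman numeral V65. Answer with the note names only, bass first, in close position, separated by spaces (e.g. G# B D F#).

A C Eb F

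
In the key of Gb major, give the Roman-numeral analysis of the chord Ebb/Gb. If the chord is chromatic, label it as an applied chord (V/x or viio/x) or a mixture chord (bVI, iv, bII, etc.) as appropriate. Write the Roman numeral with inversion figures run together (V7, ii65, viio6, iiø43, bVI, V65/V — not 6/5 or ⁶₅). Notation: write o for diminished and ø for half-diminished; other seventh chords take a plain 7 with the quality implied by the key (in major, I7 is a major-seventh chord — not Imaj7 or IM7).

The pitches Ebb-Gb-Bbb form a major triad rooted on Ebb.
Ebb is the lowered sixth degree of Gb major (diatonic 6 would be Eb). This is a major triad on the lowered sixth degree, borrowed from the parallel minor.
With Gb in the bass the chord is in first inversion, so the figured bass is 6.

bVI6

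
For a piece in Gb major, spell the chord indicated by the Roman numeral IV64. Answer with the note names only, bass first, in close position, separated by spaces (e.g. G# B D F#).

Gb Cb Eb

In Gb major, the fourth degree is Cb, and the diatonic chord built there is a major triad.
That chord is spelled Cb-Eb-Gb.
With the 64 figure the chord is in second inversion; from the bass Gb upward in close position it reads Gb-Cb-Eb.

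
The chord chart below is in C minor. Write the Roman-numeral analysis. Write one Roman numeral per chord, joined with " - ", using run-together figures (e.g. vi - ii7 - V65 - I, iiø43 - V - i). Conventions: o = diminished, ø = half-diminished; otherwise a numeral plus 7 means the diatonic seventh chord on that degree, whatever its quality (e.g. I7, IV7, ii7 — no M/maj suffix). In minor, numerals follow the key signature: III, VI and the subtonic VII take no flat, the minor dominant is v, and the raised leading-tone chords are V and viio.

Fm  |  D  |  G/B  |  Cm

Fm: root F is the subdominant; minor triad there is iv.
D: a major triad on D, the applied dominant of V → V/V.
G/B: root G is the dominant; major triad there is V6.
Cm has root C, degree 1 in C minor, so i.

iv - V/V - V6 - i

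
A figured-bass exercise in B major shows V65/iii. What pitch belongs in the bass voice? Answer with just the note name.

C##

The applied chord V65/iii is rooted on A#: A#-C##-E#-G#.
The figure 65 means first inversion — the third is in the bass.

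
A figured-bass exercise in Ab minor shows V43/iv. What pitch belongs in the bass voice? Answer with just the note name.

Eb

The applied chord V43/iv is rooted on Ab: Ab-C-Eb-Gb.
The figure 43 means second inversion — the fifth is in the bass.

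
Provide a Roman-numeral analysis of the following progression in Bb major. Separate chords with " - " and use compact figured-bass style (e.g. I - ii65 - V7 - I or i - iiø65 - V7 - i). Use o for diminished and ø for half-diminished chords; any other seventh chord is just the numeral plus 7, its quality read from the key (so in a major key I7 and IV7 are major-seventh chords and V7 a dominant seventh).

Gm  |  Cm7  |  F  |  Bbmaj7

Gm: root G is the submediant; minor triad there is vi.
Cm7: root C is the supertonic; minor seventh chord there is ii7.
F: root F is the dominant; major triad there is V.
Bbmaj7 has root Bb, degree 1 in Bb major, so I7.

vi - ii7 - V - I7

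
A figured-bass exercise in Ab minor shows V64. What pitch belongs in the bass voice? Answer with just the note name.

Bb

V in Ab minor has root Eb; the chord is Eb-G-Bb.
The figure 64 means second inversion — the fifth is in the bass.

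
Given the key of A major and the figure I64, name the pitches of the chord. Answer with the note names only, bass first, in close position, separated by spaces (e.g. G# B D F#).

E A C#

The numeral's case and figure indicate a major triad. In A major its root, the tonic, is A.
Stacking thirds from A gives A-C#-E.
The figured bass 64 indicates second inversion, placing the fifth (E) in the bass: E-A-C#.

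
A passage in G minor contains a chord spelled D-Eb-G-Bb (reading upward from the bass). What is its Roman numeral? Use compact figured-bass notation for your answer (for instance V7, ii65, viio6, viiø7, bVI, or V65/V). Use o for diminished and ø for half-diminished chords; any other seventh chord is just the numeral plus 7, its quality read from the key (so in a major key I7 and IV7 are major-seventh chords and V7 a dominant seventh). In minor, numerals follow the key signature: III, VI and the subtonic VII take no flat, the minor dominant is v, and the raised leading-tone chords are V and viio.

The pitches Eb-G-Bb-D form a major seventh chord rooted on Eb.
In G minor, Eb is the submediant; the diatonic major seventh chord there is VI7.
With D in the bass the chord is in third inversion, so the figured bass is 42.

VI42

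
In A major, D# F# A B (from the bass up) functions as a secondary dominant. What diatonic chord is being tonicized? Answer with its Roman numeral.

V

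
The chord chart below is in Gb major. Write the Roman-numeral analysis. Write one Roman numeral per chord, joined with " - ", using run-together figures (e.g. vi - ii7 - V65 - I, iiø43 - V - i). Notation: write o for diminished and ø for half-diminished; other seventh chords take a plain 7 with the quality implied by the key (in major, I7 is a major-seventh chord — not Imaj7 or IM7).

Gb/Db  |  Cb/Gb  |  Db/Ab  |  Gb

I64 - IV64 - V64 - I

Gb/Db: root Gb is the tonic; major triad there is I64.
Cb/Gb: root Cb is the subdominant; major triad there is IV64.
Db/Ab: major triad on Db = scale degree 5 → V64.
Gb has root Gb, degree 1 in Gb major, so I.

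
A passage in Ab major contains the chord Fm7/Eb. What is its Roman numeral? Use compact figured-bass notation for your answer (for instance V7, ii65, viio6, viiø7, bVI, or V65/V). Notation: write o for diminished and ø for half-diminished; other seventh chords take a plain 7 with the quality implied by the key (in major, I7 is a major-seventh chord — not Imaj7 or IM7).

vi42

The pitches F-Ab-C-Eb form a minor seventh chord rooted on F.
In Ab major, F is the submediant; the diatonic minor seventh chord there is vi7.
With Eb in the bass the chord is in third inversion, so the figured bass is 42.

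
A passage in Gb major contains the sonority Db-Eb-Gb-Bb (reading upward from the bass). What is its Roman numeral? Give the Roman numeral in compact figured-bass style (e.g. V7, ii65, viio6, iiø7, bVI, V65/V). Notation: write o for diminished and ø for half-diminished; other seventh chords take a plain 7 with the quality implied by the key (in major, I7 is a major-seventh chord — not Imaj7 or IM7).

vi42

The pitches Eb-Gb-Bb-Db form a minor seventh chord rooted on Eb.
Eb is scale degree 6 in Gb major, and a minor seventh chord on that degree is written vi7.
With Db in the bass the chord is in third inversion, so the figured bass is 42.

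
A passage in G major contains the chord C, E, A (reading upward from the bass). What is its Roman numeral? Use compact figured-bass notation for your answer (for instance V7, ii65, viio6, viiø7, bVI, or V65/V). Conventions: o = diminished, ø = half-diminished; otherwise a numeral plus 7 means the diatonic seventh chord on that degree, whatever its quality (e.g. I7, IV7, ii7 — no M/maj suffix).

The pitches A-C-E form a minor triad rooted on A.
In G major, A is the supertonic; the diatonic minor triad there is ii.
With C in the bass the chord is in first inversion, so the figured bass is 6.

ii6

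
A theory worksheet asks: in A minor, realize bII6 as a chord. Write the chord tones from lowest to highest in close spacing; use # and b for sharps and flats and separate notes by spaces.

D F Bb

bII6 is the Neapolitan sixth — a major triad on the lowered second degree, here in its customary first inversion. In A minor that root is Bb.
So the chord is Bb-D-F.
With the 6 figure the chord is in first inversion; from the bass D upward in close position it reads D-F-Bb.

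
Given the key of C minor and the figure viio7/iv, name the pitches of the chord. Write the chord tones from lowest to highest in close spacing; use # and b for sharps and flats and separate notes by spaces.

viio7/iv is a secondary leading-tone chord. The target iv is F in C minor; the applied chord is rooted a semitone below, on E.
Building a fully diminished seventh chord on E gives E-G-Bb-Db.

E G Bb Db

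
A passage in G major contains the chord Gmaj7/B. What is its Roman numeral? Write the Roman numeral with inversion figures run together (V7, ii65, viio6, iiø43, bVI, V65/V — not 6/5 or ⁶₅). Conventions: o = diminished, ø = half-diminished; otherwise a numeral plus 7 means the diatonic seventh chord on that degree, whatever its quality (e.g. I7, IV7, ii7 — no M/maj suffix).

I65

Stacked in thirds the chord is G-B-D-F#: a major seventh chord on G.
In G major, G is the tonic; the diatonic major seventh chord there is I7.
With B in the bass the chord is in first inversion, so the figured bass is 65.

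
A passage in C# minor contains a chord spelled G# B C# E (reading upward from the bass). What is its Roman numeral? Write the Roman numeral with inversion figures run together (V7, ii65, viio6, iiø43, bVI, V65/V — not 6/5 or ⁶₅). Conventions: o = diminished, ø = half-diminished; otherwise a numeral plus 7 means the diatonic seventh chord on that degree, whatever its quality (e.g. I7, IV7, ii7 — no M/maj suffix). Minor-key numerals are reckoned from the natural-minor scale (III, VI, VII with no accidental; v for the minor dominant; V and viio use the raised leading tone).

i43

Stacked in thirds the chord is C#-E-G#-B: a minor seventh chord on C#.
C# is scale degree 1 in C# minor, and a minor seventh chord on that degree is written i7.
With G# in the bass the chord is in second inversion, so the figured bass is 43.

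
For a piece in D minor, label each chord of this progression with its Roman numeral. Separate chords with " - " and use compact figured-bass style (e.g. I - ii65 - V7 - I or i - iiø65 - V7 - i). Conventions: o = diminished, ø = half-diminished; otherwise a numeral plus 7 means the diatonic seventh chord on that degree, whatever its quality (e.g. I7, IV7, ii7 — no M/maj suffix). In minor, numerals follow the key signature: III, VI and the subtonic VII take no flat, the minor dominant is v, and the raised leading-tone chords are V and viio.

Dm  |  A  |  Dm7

i - V - i7

Dm has root D, degree 1 in D minor, so i.
A has root A, degree 5 in D minor, so V.
Dm7: root D is the tonic; minor seventh chord there is i7.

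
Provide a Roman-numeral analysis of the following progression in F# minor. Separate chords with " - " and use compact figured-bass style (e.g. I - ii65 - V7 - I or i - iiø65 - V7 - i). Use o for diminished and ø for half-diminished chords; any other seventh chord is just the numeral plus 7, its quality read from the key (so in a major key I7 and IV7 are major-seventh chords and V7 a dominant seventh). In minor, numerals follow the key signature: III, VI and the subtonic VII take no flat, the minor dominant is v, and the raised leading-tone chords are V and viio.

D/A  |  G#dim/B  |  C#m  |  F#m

VI64 - iio6 - v - i

D/A: root D is the submediant; major triad there is VI64.
G#dim/B: root G# is the supertonic; diminished triad there is iio6.
C#m: minor triad on C# = scale degree 5 → v.
F#m: root F# is the tonic; minor triad there is i.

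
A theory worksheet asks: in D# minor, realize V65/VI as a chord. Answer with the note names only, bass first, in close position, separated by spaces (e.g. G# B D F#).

The slash means an applied dominant: we want the dominant of VI. In D# minor, VI is B major, and its dominant is built on F#.
Building a dominant seventh chord on F# gives F#-A#-C#-E.
With the 65 figure the chord is in first inversion; from the bass A# upward in close position it reads A#-C#-E-F#.

A# C# E F#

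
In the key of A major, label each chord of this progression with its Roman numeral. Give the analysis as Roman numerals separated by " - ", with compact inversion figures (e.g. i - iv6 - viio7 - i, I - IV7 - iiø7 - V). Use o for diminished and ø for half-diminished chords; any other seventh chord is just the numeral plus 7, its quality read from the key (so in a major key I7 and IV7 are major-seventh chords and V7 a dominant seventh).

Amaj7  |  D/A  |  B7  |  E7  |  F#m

Amaj7: major seventh chord on A = scale degree 1 → I7.
D/A: major triad on D = scale degree 4 → IV64.
B7: chromatic; B is V of V, so V7/V.
E7: root E is the dominant; dominant seventh chord there is V7.
F#m has root F#, degree 6 in A major, so vi.

I7 - IV64 - V7/V - V7 - vi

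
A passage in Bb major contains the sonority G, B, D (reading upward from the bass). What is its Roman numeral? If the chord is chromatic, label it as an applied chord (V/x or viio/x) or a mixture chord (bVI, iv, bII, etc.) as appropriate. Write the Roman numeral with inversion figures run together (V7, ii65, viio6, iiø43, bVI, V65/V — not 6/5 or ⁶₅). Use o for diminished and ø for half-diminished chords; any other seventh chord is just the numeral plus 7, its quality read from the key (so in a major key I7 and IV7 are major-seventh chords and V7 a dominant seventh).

V/ii

The pitches G-B-D form a major triad rooted on G.
G is not a diatonic chord root with this quality in Bb major, but it lies a perfect fifth above C (ii), so the chord functions as an applied dominant of ii.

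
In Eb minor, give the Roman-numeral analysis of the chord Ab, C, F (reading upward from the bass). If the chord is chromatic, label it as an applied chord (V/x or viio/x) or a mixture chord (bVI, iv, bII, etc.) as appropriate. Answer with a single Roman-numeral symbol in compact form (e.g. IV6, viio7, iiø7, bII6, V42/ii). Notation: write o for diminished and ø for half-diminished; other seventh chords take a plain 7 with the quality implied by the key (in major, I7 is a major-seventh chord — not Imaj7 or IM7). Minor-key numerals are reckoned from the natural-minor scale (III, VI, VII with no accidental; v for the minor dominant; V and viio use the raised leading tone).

ii6

Stacked in thirds the chord is F-Ab-C: a minor triad on F.
F is the second degree of Eb minor. This is the minor supertonic, borrowed from the parallel major (the Dorian ii).
With Ab in the bass the chord is in first inversion, so the figured bass is 6.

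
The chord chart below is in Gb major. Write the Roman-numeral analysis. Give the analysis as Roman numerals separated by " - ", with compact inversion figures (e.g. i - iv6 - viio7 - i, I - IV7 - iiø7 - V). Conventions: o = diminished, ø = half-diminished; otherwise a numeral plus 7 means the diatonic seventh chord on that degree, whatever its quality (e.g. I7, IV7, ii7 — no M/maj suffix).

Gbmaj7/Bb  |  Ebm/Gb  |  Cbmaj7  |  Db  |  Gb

Gbmaj7/Bb: major seventh chord on Gb = scale degree 1 → I65.
Ebm/Gb has root Eb, degree 6 in Gb major, so vi6.
Cbmaj7 has root Cb, degree 4 in Gb major, so IV7.
Db has root Db, degree 5 in Gb major, so V.
Gb has root Gb, degree 1 in Gb major, so I.

I65 - vi6 - IV7 - V - I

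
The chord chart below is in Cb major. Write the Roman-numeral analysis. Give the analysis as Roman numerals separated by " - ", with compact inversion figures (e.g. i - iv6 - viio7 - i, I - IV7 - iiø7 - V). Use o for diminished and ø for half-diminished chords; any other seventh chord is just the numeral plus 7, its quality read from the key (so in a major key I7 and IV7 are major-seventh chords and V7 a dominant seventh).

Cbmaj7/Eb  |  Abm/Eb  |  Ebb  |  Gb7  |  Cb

I65 - vi64 - bIII - V7 - I

Cbmaj7/Eb has root Cb, degree 1 in Cb major, so I65.
Abm/Eb: minor triad on Ab = scale degree 6 → vi64.
Ebb is non-diatonic — bIII, a mixture chord from Cb minor.
Gb7 has root Gb, degree 5 in Cb major, so V7.
Cb: major triad on Cb = scale degree 1 → I.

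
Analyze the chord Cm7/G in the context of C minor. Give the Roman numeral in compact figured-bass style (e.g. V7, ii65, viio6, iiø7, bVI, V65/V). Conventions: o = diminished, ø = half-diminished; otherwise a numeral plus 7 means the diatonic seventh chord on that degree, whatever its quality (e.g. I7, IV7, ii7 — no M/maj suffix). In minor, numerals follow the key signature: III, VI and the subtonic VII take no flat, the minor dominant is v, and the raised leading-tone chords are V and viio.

i43

The pitches C-Eb-G-Bb form a minor seventh chord rooted on C.
C is scale degree 1 in C minor, and a minor seventh chord on that degree is written i7.
With G in the bass the chord is in second inversion, so the figured bass is 43.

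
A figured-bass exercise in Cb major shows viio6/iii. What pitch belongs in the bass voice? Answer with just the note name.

The applied chord viio6/iii is rooted on D: D-F-Ab.
The figure 6 means first inversion — the third is in the bass.

F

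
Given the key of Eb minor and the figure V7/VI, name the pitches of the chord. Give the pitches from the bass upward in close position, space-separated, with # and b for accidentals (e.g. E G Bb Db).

Gb Bb Db Fb

The slash means an applied dominant: we want the dominant of VI. In Eb minor, VI is Cb major, and its dominant is built on Gb.
Building a dominant seventh chord on Gb gives Gb-Bb-Db-Fb.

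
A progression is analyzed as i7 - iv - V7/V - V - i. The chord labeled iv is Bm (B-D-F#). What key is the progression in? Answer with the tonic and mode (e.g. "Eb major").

F# minor

The chord Bm is a minor triad rooted on B; its label is iv.
If B is scale degree 4 and the mode makes that degree carry a minor triad, the tonic is F# and the mode is minor.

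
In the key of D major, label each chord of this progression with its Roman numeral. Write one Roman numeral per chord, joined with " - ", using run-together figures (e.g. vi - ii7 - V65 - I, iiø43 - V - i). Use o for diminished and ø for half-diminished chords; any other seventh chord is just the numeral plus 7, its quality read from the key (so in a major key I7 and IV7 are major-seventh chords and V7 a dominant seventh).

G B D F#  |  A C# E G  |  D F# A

G-B-D-F# has root G, degree 4 in D major, so IV7.
A-C#-E-G: dominant seventh chord on A = scale degree 5 → V7.
D-F#-A: root D is the tonic; major triad there is I.

IV7 - V7 - I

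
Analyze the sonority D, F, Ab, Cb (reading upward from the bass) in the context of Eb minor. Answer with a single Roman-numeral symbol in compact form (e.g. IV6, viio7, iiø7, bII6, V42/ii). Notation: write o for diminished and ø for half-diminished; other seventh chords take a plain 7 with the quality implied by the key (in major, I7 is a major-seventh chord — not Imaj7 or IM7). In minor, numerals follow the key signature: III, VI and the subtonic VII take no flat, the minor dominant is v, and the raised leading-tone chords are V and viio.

Stacked in thirds the chord is D-F-Ab-Cb: a fully diminished seventh chord on D.
In Eb minor, D is the leading tone; the diatonic fully diminished seventh chord there is viio7.

viio7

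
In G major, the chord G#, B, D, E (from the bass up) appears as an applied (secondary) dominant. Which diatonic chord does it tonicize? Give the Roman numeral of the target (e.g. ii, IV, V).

The chord is a dominant seventh chord on E.
A dominant resolves down a perfect fifth: E → A. In G major, A is scale degree 2, i.e. ii.

ii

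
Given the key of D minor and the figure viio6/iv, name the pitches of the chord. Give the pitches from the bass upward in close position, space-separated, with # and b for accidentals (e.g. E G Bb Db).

viio6/iv is a secondary leading-tone chord. The target iv is G in D minor; the applied chord is rooted a semitone below, on F#.
Building a diminished triad on F# gives F#-A-C.
With the 6 figure the chord is in first inversion; from the bass A upward in close position it reads A-C-F#.

A C F#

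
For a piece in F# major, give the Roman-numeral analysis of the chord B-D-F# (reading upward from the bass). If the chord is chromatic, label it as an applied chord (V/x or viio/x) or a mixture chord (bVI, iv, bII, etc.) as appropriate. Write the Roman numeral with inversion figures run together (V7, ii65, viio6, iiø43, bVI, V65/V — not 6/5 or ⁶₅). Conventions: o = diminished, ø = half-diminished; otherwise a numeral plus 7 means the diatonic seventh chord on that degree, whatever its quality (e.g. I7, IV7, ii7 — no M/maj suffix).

Stacked in thirds the chord is B-D-F#: a minor triad on B.
B is the fourth degree of F# major. This is the minor subdominant, borrowed from the parallel minor.

iv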